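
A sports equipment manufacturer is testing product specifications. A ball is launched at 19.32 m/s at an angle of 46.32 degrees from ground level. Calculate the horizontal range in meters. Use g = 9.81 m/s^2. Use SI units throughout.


R = v^2 * sin(2*theta) / g
Convert angle to radians: theta = 46.32 deg = 0.8084 rad
sin(2*theta) = sin(1.6169) = 0.9989
R = 19.32^2 * 0.9989 / 9.81
R = 373.2624 * 0.9989 / 9.81 = 38.0088 m

38.0088 m


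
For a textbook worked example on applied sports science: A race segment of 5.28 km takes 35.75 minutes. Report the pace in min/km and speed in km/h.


Pace = time / distance = 35.75 min / 5.28 km = 6.7708 min/km
Speed = distance / time_in_hours = 5.28 / 0.5958 hr
Speed = 8.8615 km/h

6.7708 min/km, 8.8615 km/h


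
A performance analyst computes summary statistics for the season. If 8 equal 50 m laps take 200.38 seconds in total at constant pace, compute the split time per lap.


Split time = total_time / n_laps = 200.38 / 8
Split time = 25.0475 s per lap

25.0475 s


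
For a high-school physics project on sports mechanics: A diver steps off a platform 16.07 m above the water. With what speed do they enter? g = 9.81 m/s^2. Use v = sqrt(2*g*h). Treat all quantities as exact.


v = sqrt(2 * g * h)
v = sqrt(2 * 9.81 * 16.07)
v = sqrt(315.2934) = 17.7565 m/s

17.7565 m/s


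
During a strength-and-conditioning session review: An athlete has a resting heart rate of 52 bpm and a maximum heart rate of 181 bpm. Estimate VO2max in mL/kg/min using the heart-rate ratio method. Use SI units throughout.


VO2max = 15.3 * HRmax / HRrest
VO2max = 15.3 * 181 / 52
VO2max = 2769.3 / 52 = 53.2558 mL/kg/min

53.2558 mL/kg/min


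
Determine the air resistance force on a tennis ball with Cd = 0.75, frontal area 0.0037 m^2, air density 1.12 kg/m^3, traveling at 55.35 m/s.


Fd = 0.5 * Cd * rho * A * v^2
Fd = 0.5 * 0.75 * 1.12 * 0.0037 * 55.35^2
v^2 = 3063.6225
Fd = 0.5 * 0.75 * 1.12 * 0.0037 * 3063.6225 = 4.7609 N

4.7609 N


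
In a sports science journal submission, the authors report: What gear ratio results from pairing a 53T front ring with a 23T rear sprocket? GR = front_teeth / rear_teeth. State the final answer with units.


GR = front_teeth / rear_teeth
GR = 53 / 23
GR = 2.3043

2.3043


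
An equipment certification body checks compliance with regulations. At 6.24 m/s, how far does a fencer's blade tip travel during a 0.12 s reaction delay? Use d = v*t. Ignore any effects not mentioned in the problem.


d = v * t
d = 6.24 * 0.12
d = 0.7488 m

0.7488 m


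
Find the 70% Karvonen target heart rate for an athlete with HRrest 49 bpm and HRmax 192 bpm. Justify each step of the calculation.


Target = HRrest + pct*(HRmax - HRrest)
Heart rate reserve = HRmax - HRrest = 192 - 49 = 143 bpm
Fraction = 70% = 0.7
Target = 49 + 0.7 * 143
Target = 49 + 100.1 = 149.1 bpm

149.1 bpm


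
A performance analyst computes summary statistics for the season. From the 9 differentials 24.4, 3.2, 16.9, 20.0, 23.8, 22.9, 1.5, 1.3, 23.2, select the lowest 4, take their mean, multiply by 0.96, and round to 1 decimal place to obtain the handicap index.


All differentials: 24.4, 3.2, 16.9, 20.0, 23.8, 22.9, 1.5, 1.3, 23.2
Sorted: 1.3, 1.5, 3.2, 16.9, 20.0, 22.9, 23.2, 23.8, 24.4
Best 4: 1.3, 1.5, 3.2, 16.9
Average of best = 22.9 / 4 = 5.725
Raw index = 5.725 * 0.96 = 5.496
Handicap index = round(5.496, 1) = 5.5

5.5


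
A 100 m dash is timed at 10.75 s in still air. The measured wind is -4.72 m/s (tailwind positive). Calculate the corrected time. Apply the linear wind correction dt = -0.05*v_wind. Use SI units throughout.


dt = -0.05 * v_wind = -0.05 * -4.72 = 0.236 s
t_corrected = t_still + dt = 10.75 + (0.236)
t_corrected = 10.986 s

10.986 s


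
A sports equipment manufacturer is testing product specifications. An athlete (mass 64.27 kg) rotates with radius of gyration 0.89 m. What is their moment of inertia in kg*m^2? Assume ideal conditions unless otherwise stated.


I = m * k^2
I = 64.27 * 0.89^2
I = 64.27 * 0.7921 = 50.9083 kg*m^2

50.9083 kg*m^2


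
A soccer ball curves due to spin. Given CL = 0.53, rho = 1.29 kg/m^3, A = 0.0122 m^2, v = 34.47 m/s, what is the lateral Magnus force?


FM = 0.5 * CL * rho * A * v^2
FM = 0.5 * 0.53 * 1.29 * 0.0122 * 34.47^2
v^2 = 1188.1809
FM = 0.5 * 0.53 * 1.29 * 0.0122 * 1188.1809 = 4.9554 N

4.9554 N


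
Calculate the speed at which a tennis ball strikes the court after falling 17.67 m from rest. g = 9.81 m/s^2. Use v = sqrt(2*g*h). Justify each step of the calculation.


v = sqrt(2 * g * h)
v = sqrt(2 * 9.81 * 17.67)
v = sqrt(346.6854) = 18.6195 m/s

18.6195 m/s


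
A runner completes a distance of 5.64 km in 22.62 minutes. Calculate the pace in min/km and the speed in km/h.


Pace = time / distance = 22.62 min / 5.64 km = 4.0106 min/km
Speed = distance / time_in_hours = 5.64 / 0.377 hr
Speed = 14.9602 km/h

4.0106 min/km, 14.9602 km/h


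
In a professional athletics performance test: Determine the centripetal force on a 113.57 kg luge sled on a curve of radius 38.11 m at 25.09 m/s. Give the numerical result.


Fc = m * v^2 / r
v^2 = 25.09^2 = 629.5081
Fc = 113.57 * 629.5081 / 38.11
Fc = 71493.2349 / 38.11 = 1875.9705 N

1875.9705 N


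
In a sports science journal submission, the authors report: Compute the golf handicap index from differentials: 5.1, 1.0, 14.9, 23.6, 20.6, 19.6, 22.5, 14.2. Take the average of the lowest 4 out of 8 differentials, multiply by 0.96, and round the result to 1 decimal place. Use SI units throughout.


All differentials: 5.1, 1.0, 14.9, 23.6, 20.6, 19.6, 22.5, 14.2
Sorted: 1.0, 5.1, 14.2, 14.9, 19.6, 20.6, 22.5, 23.6
Best 4: 1.0, 5.1, 14.2, 14.9
Average of best = 35.2 / 4 = 8.8
Raw index = 8.8 * 0.96 = 8.448
Handicap index = round(8.448, 1) = 8.4

8.4


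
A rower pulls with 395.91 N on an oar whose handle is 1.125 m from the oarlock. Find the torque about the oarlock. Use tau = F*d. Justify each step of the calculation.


tau = F * d
tau = 395.91 * 1.125
tau = 445.3988 N*m

445.3988 N*m


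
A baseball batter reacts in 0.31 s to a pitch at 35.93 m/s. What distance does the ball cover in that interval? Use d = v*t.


d = v * t
d = 35.93 * 0.31
d = 11.1383 m

11.1383 m


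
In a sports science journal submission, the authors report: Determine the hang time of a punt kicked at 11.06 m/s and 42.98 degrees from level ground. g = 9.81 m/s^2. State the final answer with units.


T = 2*v*sin(theta)/g
sin(theta) = sin(42.98 deg) = 0.6817
T = 2*11.06*0.6817 / 9.81
T = 15.0802 / 9.81 = 1.5372 s

1.5372 s


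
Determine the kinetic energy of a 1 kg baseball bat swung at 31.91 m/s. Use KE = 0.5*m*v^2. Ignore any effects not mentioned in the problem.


KE = 0.5 * m * v^2
KE = 0.5 * 1 * 31.91^2
KE = 0.5 * 1 * 1018.2481 = 509.1241 J

509.1241 J


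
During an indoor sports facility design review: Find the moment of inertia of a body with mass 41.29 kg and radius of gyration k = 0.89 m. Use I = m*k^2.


I = m * k^2
I = 41.29 * 0.89^2
I = 41.29 * 0.7921 = 32.7058 kg*m^2

32.7058 kg*m^2


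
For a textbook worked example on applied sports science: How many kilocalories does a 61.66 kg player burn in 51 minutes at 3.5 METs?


kcal = MET * mass * time_hr
Convert time: 51 min = 0.85 hr
kcal = 3.5 * 61.66 * 0.85
kcal = 183.4385 kcal

183.4385 kcal


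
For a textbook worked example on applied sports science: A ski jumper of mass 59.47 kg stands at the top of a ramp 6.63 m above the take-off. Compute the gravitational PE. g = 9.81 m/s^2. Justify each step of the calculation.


PE = m * g * h
PE = 59.47 * 9.81 * 6.63
PE = 583.4007 * 6.63 = 3867.9466 J

3867.9466 J


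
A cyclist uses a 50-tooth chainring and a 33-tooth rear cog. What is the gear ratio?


GR = front_teeth / rear_teeth
GR = 50 / 33
GR = 1.5152

1.5152


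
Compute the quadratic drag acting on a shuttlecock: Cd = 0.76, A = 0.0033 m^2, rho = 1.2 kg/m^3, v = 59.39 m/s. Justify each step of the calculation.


Fd = 0.5 * Cd * rho * A * v^2
Fd = 0.5 * 0.76 * 1.2 * 0.0033 * 59.39^2
v^2 = 3527.1721
Fd = 0.5 * 0.76 * 1.2 * 0.0033 * 3527.1721 = 5.3077 N

5.3077 N


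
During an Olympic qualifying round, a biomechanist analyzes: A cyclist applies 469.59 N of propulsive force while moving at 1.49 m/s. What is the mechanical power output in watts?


P = F * v
P = 469.59 * 1.49
P = 699.6891 W

699.6891 W


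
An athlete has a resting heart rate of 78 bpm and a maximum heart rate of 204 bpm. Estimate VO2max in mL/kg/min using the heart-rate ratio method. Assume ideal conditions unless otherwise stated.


VO2max = 15.3 * HRmax / HRrest
VO2max = 15.3 * 204 / 78
VO2max = 3121.2 / 78 = 40.0154 mL/kg/min

40.0154 mL/kg/min


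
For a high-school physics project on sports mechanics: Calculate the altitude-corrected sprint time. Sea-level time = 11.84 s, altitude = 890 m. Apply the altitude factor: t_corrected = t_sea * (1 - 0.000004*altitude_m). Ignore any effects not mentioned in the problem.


Correction factor = 1 - 0.000004 * 890 = 0.99644
t_corrected = t_sea * factor = 11.84 * 0.99644
t_corrected = 11.7978 s

11.7978 s


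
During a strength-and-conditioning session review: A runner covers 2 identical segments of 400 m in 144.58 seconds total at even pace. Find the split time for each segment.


Split time = total_time / n_laps = 144.58 / 2
Split time = 72.29 s per lap

72.29 s


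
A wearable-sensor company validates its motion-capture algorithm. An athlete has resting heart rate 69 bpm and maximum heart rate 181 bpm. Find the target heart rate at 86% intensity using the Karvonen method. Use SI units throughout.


Target = HRrest + pct*(HRmax - HRrest)
Heart rate reserve = HRmax - HRrest = 181 - 69 = 112 bpm
Fraction = 86% = 0.86
Target = 69 + 0.86 * 112
Target = 69 + 96.32 = 165.32 bpm

165.32 bpm


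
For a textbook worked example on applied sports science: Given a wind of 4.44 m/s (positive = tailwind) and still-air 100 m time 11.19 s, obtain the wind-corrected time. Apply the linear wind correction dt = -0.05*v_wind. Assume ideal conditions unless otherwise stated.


dt = -0.05 * v_wind = -0.05 * 4.44 = -0.222 s
t_corrected = t_still + dt = 11.19 + (-0.222)
t_corrected = 10.968 s

10.968 s


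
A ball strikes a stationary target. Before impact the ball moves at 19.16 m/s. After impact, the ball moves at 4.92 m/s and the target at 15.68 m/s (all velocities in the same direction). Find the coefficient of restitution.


e = (v2_after - v1_after) / (v1_before - v2_before)
Numerator = 15.68 - 4.92 = 10.76
Denominator = 19.16 - 0 = 19.16
e = 10.76 / 19.16 = 0.5616

0.5616


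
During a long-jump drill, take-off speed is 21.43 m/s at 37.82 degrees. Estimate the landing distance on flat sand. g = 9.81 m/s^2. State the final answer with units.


R = v^2 * sin(2*theta) / g
Convert angle to radians: theta = 37.82 deg = 0.6601 rad
sin(2*theta) = sin(1.3202) = 0.9688
R = 21.43^2 * 0.9688 / 9.81
R = 459.2449 * 0.9688 / 9.81 = 45.3513 m

45.3513 m


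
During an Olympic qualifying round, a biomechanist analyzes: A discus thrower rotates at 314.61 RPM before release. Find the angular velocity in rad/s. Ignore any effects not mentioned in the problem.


omega = RPM * 2 * pi / 60
omega = 314.61 * 2 * 3.14159 / 60
omega = 1976.7529 / 60 = 32.9459 rad/s

32.9459 rad/s


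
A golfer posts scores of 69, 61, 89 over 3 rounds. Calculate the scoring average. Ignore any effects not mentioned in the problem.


Average = sum / n
Sum = 219
Average = 219 / 3 = 73

73


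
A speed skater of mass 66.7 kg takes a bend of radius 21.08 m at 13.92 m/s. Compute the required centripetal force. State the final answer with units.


Fc = m * v^2 / r
v^2 = 13.92^2 = 193.7664
Fc = 66.7 * 193.7664 / 21.08
Fc = 12924.2189 / 21.08 = 613.1034 N

613.1034 N


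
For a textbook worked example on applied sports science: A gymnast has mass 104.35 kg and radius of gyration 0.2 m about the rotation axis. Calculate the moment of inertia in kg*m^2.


I = m * k^2
I = 104.35 * 0.2^2
I = 104.35 * 0.04 = 4.174 kg*m^2

4.174 kg*m^2


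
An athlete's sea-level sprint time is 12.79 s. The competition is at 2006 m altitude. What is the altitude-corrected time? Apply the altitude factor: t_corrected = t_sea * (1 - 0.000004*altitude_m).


Correction factor = 1 - 0.000004 * 2006 = 0.991976
t_corrected = t_sea * factor = 12.79 * 0.991976
t_corrected = 12.6874 s

12.6874 s


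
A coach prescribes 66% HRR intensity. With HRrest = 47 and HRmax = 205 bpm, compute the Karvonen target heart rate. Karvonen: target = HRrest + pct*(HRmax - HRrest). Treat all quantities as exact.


Target = HRrest + pct*(HRmax - HRrest)
Heart rate reserve = HRmax - HRrest = 205 - 47 = 158 bpm
Fraction = 66% = 0.66
Target = 47 + 0.66 * 158
Target = 47 + 104.28 = 151.28 bpm

151.28 bpm


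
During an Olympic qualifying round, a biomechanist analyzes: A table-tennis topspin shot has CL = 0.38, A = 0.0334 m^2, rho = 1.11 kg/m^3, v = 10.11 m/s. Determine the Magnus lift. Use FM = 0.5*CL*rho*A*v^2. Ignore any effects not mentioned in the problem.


FM = 0.5 * CL * rho * A * v^2
FM = 0.5 * 0.38 * 1.11 * 0.0334 * 10.11^2
v^2 = 102.2121
FM = 0.5 * 0.38 * 1.11 * 0.0334 * 102.2121 = 0.72 N

0.72 N


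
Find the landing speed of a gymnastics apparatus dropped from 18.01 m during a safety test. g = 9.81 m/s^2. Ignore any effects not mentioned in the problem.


v = sqrt(2 * g * h)
v = sqrt(2 * 9.81 * 18.01)
v = sqrt(353.3562) = 18.7978 m/s

18.7978 m/s


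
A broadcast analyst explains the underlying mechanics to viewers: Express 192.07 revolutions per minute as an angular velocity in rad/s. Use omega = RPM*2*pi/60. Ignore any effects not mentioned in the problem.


omega = RPM * 2 * pi / 60
omega = 192.07 * 2 * 3.14159 / 60
omega = 1206.8114 / 60 = 20.1135 rad/s

20.1135 rad/s


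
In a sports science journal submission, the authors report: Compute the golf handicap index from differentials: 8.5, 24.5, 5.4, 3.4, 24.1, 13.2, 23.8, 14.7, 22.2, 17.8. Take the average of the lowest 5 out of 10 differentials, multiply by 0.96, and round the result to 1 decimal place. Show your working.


All differentials: 8.5, 24.5, 5.4, 3.4, 24.1, 13.2, 23.8, 14.7, 22.2, 17.8
Sorted: 3.4, 5.4, 8.5, 13.2, 14.7, 17.8, 22.2, 23.8, 24.1, 24.5
Best 5: 3.4, 5.4, 8.5, 13.2, 14.7
Average of best = 45.2 / 5 = 9.04
Raw index = 9.04 * 0.96 = 8.6784
Handicap index = round(8.6784, 1) = 8.7

8.7


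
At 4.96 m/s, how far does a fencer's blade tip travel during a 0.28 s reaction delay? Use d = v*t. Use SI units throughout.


d = v * t
d = 4.96 * 0.28
d = 1.3888 m

1.3888 m


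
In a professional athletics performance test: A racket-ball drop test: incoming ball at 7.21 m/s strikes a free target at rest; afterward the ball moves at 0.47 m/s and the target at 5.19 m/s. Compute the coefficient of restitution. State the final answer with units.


e = (v2_after - v1_after) / (v1_before - v2_before)
Numerator = 5.19 - 0.47 = 4.72
Denominator = 7.21 - 0 = 7.21
e = 4.72 / 7.21 = 0.6546

0.6546


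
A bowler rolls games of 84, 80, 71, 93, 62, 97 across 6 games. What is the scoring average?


Average = sum / n
Sum = 487
Average = 487 / 6 = 81.1667

81.1667


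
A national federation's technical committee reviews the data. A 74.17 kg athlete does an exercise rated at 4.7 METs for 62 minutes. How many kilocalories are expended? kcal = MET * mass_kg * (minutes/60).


kcal = MET * mass * time_hr
Convert time: 62 min = 1.0333 hr
kcal = 4.7 * 74.17 * 1.0333
kcal = 360.219 kcal

360.219 kcal


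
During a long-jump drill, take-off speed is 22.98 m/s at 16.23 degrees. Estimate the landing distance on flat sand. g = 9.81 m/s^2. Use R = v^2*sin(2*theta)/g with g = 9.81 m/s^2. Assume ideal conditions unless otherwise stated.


R = v^2 * sin(2*theta) / g
Convert angle to radians: theta = 16.23 deg = 0.2833 rad
sin(2*theta) = sin(0.5665) = 0.5367
R = 22.98^2 * 0.5367 / 9.81
R = 528.0804 * 0.5367 / 9.81 = 28.8916 m

28.8916 m


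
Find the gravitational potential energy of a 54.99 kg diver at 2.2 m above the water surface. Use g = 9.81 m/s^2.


PE = m * g * h
PE = 54.99 * 9.81 * 2.2
PE = 539.4519 * 2.2 = 1186.7942 J

1186.7942 J


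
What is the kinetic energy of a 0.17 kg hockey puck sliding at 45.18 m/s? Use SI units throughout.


KE = 0.5 * m * v^2
KE = 0.5 * 0.17 * 45.18^2
KE = 0.5 * 0.17 * 2041.2324 = 173.5048 J

173.5048 J


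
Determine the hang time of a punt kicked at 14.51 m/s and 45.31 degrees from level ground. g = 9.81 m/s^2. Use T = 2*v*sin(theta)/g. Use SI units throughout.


T = 2*v*sin(theta)/g
sin(theta) = sin(45.31 deg) = 0.7109
T = 2*14.51*0.7109 / 9.81
T = 20.631 / 9.81 = 2.1031 s

2.1031 s


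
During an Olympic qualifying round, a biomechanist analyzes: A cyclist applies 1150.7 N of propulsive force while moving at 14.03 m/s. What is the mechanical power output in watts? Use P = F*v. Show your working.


P = F * v
P = 1150.7 * 14.03
P = 16144.321 W

16144.321 W


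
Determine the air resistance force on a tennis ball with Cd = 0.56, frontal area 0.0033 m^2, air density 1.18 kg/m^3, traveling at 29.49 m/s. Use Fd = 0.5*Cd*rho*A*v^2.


Fd = 0.5 * Cd * rho * A * v^2
Fd = 0.5 * 0.56 * 1.18 * 0.0033 * 29.49^2
v^2 = 869.6601
Fd = 0.5 * 0.56 * 1.18 * 0.0033 * 869.6601 = 0.9482 N

0.9482 N


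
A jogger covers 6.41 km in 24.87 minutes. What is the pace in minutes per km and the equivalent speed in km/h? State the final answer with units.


Pace = time / distance = 24.87 min / 6.41 km = 3.8799 min/km
Speed = distance / time_in_hours = 6.41 / 0.4145 hr
Speed = 15.4644 km/h

3.8799 min/km, 15.4644 km/h


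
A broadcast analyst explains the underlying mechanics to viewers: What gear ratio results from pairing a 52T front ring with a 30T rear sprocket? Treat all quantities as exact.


GR = front_teeth / rear_teeth
GR = 52 / 30
GR = 1.7333

1.7333


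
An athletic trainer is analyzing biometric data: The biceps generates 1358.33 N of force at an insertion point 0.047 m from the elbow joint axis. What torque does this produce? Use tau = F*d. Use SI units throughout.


tau = F * d
tau = 1358.33 * 0.047
tau = 63.8415 N*m

63.8415 N*m


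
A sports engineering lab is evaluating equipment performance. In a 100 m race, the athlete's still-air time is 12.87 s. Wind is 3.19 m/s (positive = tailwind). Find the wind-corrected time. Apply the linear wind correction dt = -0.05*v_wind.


dt = -0.05 * v_wind = -0.05 * 3.19 = -0.1595 s
t_corrected = t_still + dt = 12.87 + (-0.1595)
t_corrected = 12.7105 s

12.7105 s


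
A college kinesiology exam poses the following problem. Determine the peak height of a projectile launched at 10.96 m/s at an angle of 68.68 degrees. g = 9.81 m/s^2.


H = (v*sin(theta))^2 / (2*g)
vy = v*sin(theta) = 10.96 * sin(68.68 deg) = 10.2099 m/s
H = vy^2 / (2*g) = 104.243 / (2*9.81)
H = 104.243 / 19.62 = 5.3131 m

5.3131 m


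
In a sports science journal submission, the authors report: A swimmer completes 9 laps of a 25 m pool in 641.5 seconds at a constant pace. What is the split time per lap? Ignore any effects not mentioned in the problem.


Split time = total_time / n_laps = 641.5 / 9
Split time = 71.2778 s per lap

71.2778 s


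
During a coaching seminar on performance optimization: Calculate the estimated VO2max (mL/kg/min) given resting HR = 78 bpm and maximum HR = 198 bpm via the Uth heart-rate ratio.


VO2max = 15.3 * HRmax / HRrest
VO2max = 15.3 * 198 / 78
VO2max = 3029.4 / 78 = 38.8385 mL/kg/min

38.8385 mL/kg/min


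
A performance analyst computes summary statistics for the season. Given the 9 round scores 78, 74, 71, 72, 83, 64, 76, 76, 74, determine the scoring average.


Average = sum / n
Sum = 668
Average = 668 / 9 = 74.2222

74.2222


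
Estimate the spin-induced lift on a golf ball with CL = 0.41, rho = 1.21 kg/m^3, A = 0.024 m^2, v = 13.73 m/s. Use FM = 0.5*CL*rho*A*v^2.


FM = 0.5 * CL * rho * A * v^2
FM = 0.5 * 0.41 * 1.21 * 0.024 * 13.73^2
v^2 = 188.5129
FM = 0.5 * 0.41 * 1.21 * 0.024 * 188.5129 = 1.1223 N

1.1223 N


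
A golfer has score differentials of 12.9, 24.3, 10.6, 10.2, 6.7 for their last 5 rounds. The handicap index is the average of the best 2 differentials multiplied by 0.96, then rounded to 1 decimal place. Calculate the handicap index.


All differentials: 12.9, 24.3, 10.6, 10.2, 6.7
Sorted: 6.7, 10.2, 10.6, 12.9, 24.3
Best 2: 6.7, 10.2
Average of best = 16.9 / 2 = 8.45
Raw index = 8.45 * 0.96 = 8.112
Handicap index = round(8.112, 1) = 8.1

8.1


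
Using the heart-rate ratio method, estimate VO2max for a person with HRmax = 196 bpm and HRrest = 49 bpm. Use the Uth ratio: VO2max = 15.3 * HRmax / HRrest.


VO2max = 15.3 * HRmax / HRrest
VO2max = 15.3 * 196 / 49
VO2max = 2998.8 / 49 = 61.2 mL/kg/min

61.2 mL/kg/min


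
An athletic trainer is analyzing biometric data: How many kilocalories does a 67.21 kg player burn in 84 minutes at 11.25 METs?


kcal = MET * mass * time_hr
Convert time: 84 min = 1.4 hr
kcal = 11.25 * 67.21 * 1.4
kcal = 1058.5575 kcal

1058.5575 kcal


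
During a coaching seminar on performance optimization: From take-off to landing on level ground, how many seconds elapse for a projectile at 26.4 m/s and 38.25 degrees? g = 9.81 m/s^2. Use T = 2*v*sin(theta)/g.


T = 2*v*sin(theta)/g
sin(theta) = sin(38.25 deg) = 0.6191
T = 2*26.4*0.6191 / 9.81
T = 32.6882 / 9.81 = 3.3321 s

3.3321 s


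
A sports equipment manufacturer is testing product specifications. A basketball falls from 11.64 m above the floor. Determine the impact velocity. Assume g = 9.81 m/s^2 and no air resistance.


v = sqrt(2 * g * h)
v = sqrt(2 * 9.81 * 11.64)
v = sqrt(228.3768) = 15.1121 m/s

15.1121 m/s


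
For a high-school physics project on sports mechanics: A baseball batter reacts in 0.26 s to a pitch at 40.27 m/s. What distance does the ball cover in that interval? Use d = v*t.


d = v * t
d = 40.27 * 0.26
d = 10.4702 m

10.4702 m


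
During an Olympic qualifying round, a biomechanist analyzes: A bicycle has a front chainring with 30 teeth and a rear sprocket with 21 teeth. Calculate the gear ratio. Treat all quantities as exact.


GR = front_teeth / rear_teeth
GR = 30 / 21
GR = 1.4286

1.4286


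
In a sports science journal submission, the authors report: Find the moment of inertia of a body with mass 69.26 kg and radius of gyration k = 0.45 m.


I = m * k^2
I = 69.26 * 0.45^2
I = 69.26 * 0.2025 = 14.0252 kg*m^2

14.0252 kg*m^2


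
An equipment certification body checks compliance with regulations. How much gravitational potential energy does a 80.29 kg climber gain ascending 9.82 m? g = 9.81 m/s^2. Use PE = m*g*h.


PE = m * g * h
PE = 80.29 * 9.81 * 9.82
PE = 787.6449 * 9.82 = 7734.6729 J

7734.6729 J


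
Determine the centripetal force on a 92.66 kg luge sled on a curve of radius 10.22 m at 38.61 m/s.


Fc = m * v^2 / r
v^2 = 38.61^2 = 1490.7321
Fc = 92.66 * 1490.7321 / 10.22
Fc = 138131.2364 / 10.22 = 13515.7766 N

13515.7766 N


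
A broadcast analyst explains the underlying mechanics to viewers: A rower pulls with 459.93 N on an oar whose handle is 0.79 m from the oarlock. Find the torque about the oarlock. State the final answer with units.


tau = F * d
tau = 459.93 * 0.79
tau = 363.3447 N*m

363.3447 N*m


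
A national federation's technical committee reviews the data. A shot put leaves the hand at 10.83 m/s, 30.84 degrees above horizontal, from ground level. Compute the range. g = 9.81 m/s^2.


R = v^2 * sin(2*theta) / g
Convert angle to radians: theta = 30.84 deg = 0.5383 rad
sin(2*theta) = sin(1.0765) = 0.8803
R = 10.83^2 * 0.8803 / 9.81
R = 117.2889 * 0.8803 / 9.81 = 10.5251 m

10.5251 m


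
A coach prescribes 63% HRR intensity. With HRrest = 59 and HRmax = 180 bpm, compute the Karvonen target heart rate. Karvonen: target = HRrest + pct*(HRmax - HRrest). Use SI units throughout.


Target = HRrest + pct*(HRmax - HRrest)
Heart rate reserve = HRmax - HRrest = 180 - 59 = 121 bpm
Fraction = 63% = 0.63
Target = 59 + 0.63 * 121
Target = 59 + 76.23 = 135.23 bpm

135.23 bpm


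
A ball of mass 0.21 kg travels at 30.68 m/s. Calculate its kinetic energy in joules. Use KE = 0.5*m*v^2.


KE = 0.5 * m * v^2
KE = 0.5 * 0.21 * 30.68^2
KE = 0.5 * 0.21 * 941.2624 = 98.8326 J

98.8326 J


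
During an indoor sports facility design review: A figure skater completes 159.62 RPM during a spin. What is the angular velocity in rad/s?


omega = RPM * 2 * pi / 60
omega = 159.62 * 2 * 3.14159 / 60
omega = 1002.922 / 60 = 16.7154 rad/s

16.7154 rad/s


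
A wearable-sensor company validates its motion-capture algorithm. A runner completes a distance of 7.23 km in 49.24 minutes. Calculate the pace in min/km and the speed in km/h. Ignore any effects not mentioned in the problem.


Pace = time / distance = 49.24 min / 7.23 km = 6.8105 min/km
Speed = distance / time_in_hours = 7.23 / 0.8207 hr
Speed = 8.8099 km/h

6.8105 min/km, 8.8099 km/h


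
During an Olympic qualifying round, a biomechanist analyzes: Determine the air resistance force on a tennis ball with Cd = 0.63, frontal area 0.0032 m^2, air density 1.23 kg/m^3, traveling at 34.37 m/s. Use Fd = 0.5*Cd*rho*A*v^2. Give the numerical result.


Fd = 0.5 * Cd * rho * A * v^2
Fd = 0.5 * 0.63 * 1.23 * 0.0032 * 34.37^2
v^2 = 1181.2969
Fd = 0.5 * 0.63 * 1.23 * 0.0032 * 1181.2969 = 1.4646 N

1.4646 N


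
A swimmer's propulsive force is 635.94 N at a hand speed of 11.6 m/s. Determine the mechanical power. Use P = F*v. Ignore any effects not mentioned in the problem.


P = F * v
P = 635.94 * 11.6
P = 7376.904 W

7376.904 W


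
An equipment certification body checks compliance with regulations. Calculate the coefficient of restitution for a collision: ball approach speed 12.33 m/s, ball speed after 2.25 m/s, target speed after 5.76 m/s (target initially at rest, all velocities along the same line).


e = (v2_after - v1_after) / (v1_before - v2_before)
Numerator = 5.76 - 2.25 = 3.51
Denominator = 12.33 - 0 = 12.33
e = 3.51 / 12.33 = 0.2847

0.2847


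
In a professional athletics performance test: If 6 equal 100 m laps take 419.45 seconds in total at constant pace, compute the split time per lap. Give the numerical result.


Split time = total_time / n_laps = 419.45 / 6
Split time = 69.9083 s per lap

69.9083 s


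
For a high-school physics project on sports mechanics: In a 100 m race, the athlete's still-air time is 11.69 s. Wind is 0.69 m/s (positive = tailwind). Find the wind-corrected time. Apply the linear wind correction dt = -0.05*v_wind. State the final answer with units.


dt = -0.05 * v_wind = -0.05 * 0.69 = -0.0345 s
t_corrected = t_still + dt = 11.69 + (-0.0345)
t_corrected = 11.6555 s

11.6555 s


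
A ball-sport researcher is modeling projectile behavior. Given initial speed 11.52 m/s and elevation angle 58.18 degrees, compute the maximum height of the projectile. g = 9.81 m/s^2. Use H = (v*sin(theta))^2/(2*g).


H = (v*sin(theta))^2 / (2*g)
vy = v*sin(theta) = 11.52 * sin(58.18 deg) = 9.7886 m/s
H = vy^2 / (2*g) = 95.8176 / (2*9.81)
H = 95.8176 / 19.62 = 4.8837 m

4.8837 m


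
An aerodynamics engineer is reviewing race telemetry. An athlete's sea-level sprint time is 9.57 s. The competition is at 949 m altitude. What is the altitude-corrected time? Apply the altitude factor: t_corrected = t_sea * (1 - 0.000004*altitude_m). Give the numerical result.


Correction factor = 1 - 0.000004 * 949 = 0.996204
t_corrected = t_sea * factor = 9.57 * 0.996204
t_corrected = 9.5337 s

9.5337 s


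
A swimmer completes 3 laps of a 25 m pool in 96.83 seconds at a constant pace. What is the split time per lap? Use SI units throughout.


Split time = total_time / n_laps = 96.83 / 3
Split time = 32.2767 s per lap

32.2767 s


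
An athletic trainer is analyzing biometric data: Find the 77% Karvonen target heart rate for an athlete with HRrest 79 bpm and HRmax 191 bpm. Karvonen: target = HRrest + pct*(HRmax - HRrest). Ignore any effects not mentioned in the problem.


Target = HRrest + pct*(HRmax - HRrest)
Heart rate reserve = HRmax - HRrest = 191 - 79 = 112 bpm
Fraction = 77% = 0.77
Target = 79 + 0.77 * 112
Target = 79 + 86.24 = 165.24 bpm

165.24 bpm


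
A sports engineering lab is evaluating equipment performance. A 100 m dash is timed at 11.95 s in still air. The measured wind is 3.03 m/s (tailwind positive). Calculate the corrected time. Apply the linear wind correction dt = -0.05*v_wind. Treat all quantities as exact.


dt = -0.05 * v_wind = -0.05 * 3.03 = -0.1515 s
t_corrected = t_still + dt = 11.95 + (-0.1515)
t_corrected = 11.7985 s

11.7985 s


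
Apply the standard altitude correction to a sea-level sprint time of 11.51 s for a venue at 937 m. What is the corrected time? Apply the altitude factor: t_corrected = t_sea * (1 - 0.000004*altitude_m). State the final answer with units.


Correction factor = 1 - 0.000004 * 937 = 0.996252
t_corrected = t_sea * factor = 11.51 * 0.996252
t_corrected = 11.4669 s

11.4669 s


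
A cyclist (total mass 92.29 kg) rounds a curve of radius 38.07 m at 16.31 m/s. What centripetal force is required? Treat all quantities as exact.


Fc = m * v^2 / r
v^2 = 16.31^2 = 266.0161
Fc = 92.29 * 266.0161 / 38.07
Fc = 24550.6259 / 38.07 = 644.8812 N

644.8812 N


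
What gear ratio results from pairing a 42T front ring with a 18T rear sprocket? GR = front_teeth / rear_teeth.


GR = front_teeth / rear_teeth
GR = 42 / 18
GR = 2.3333

2.3333


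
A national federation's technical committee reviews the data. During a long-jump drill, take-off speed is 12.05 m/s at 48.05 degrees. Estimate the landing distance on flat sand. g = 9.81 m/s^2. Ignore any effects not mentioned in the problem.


R = v^2 * sin(2*theta) / g
Convert angle to radians: theta = 48.05 deg = 0.8386 rad
sin(2*theta) = sin(1.6773) = 0.9943
R = 12.05^2 * 0.9943 / 9.81
R = 145.2025 * 0.9943 / 9.81 = 14.7177 m

14.7177 m


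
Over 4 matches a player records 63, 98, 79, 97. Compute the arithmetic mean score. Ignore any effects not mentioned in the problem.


Average = sum / n
Sum = 337
Average = 337 / 4 = 84.25

84.25


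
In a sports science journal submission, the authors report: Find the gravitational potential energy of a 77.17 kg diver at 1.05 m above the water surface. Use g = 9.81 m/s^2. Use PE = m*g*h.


PE = m * g * h
PE = 77.17 * 9.81 * 1.05
PE = 757.0377 * 1.05 = 794.8896 J

794.8896 J


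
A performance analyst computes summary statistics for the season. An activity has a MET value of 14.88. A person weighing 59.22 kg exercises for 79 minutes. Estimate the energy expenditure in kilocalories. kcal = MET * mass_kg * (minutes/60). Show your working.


kcal = MET * mass * time_hr
Convert time: 79 min = 1.3167 hr
kcal = 14.88 * 59.22 * 1.3167
kcal = 1160.2382 kcal

1160.2382 kcal


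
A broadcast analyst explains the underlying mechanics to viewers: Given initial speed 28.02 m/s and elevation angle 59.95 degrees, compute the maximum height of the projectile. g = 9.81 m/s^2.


H = (v*sin(theta))^2 / (2*g)
vy = v*sin(theta) = 28.02 * sin(59.95 deg) = 24.2538 m/s
H = vy^2 / (2*g) = 588.2466 / (2*9.81)
H = 588.2466 / 19.62 = 29.982 m

29.982 m


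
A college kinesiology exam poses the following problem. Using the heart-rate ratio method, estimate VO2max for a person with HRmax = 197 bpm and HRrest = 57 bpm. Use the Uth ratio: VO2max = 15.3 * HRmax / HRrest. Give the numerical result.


VO2max = 15.3 * HRmax / HRrest
VO2max = 15.3 * 197 / 57
VO2max = 3014.1 / 57 = 52.8789 mL/kg/min

52.8789 mL/kg/min


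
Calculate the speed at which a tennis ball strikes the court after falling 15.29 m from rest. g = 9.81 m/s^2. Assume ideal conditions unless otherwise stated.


v = sqrt(2 * g * h)
v = sqrt(2 * 9.81 * 15.29)
v = sqrt(299.9898) = 17.3202 m/s

17.3202 m/s


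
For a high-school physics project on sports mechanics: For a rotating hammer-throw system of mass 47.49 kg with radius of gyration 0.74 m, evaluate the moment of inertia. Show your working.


I = m * k^2
I = 47.49 * 0.74^2
I = 47.49 * 0.5476 = 26.0055 kg*m^2

26.0055 kg*m^2


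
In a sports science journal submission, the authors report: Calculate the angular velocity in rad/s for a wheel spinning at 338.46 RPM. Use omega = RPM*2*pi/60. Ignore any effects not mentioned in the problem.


omega = RPM * 2 * pi / 60
omega = 338.46 * 2 * 3.14159 / 60
omega = 2126.6069 / 60 = 35.4434 rad/s

35.4434 rad/s


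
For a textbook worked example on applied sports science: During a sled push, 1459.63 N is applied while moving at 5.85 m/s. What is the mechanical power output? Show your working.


P = F * v
P = 1459.63 * 5.85
P = 8538.8355 W

8538.8355 W


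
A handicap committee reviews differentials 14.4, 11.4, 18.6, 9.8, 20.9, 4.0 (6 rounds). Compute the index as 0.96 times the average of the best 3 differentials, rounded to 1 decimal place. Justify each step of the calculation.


All differentials: 14.4, 11.4, 18.6, 9.8, 20.9, 4.0
Sorted: 4.0, 9.8, 11.4, 14.4, 18.6, 20.9
Best 3: 4.0, 9.8, 11.4
Average of best = 25.2 / 3 = 8.4
Raw index = 8.4 * 0.96 = 8.064
Handicap index = round(8.064, 1) = 8.1

8.1


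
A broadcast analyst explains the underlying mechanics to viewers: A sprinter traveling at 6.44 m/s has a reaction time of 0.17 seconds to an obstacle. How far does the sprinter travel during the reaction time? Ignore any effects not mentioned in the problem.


d = v * t
d = 6.44 * 0.17
d = 1.0948 m

1.0948 m


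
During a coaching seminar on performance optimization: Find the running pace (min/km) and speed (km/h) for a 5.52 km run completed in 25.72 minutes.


Pace = time / distance = 25.72 min / 5.52 km = 4.6594 min/km
Speed = distance / time_in_hours = 5.52 / 0.4287 hr
Speed = 12.8771 km/h

4.6594 min/km, 12.8771 km/h


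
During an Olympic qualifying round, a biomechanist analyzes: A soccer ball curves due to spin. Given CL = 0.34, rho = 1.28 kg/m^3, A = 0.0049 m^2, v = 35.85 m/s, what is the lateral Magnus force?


FM = 0.5 * CL * rho * A * v^2
FM = 0.5 * 0.34 * 1.28 * 0.0049 * 35.85^2
v^2 = 1285.2225
FM = 0.5 * 0.34 * 1.28 * 0.0049 * 1285.2225 = 1.3704 N

1.3704 N


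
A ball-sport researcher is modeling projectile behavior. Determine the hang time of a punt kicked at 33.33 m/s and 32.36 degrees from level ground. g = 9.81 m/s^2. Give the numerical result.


T = 2*v*sin(theta)/g
sin(theta) = sin(32.36 deg) = 0.5352
T = 2*33.33*0.5352 / 9.81
T = 35.6789 / 9.81 = 3.637 s

3.637 s


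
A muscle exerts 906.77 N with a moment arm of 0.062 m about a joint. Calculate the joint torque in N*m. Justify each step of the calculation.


tau = F * d
tau = 906.77 * 0.062
tau = 56.2197 N*m

56.2197 N*m


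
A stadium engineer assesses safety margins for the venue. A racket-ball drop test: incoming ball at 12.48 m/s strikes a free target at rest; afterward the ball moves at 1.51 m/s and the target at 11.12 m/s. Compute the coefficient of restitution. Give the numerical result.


e = (v2_after - v1_after) / (v1_before - v2_before)
Numerator = 11.12 - 1.51 = 9.61
Denominator = 12.48 - 0 = 12.48
e = 9.61 / 12.48 = 0.77

0.77


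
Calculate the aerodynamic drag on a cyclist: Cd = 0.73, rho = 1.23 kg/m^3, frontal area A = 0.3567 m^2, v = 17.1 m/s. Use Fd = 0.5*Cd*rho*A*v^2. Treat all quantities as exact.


Fd = 0.5 * Cd * rho * A * v^2
Fd = 0.5 * 0.73 * 1.23 * 0.3567 * 17.1^2
v^2 = 292.41
Fd = 0.5 * 0.73 * 1.23 * 0.3567 * 292.41 = 46.8267 N

46.8267 N


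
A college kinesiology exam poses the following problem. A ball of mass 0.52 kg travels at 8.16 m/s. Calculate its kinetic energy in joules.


KE = 0.5 * m * v^2
KE = 0.5 * 0.52 * 8.16^2
KE = 0.5 * 0.52 * 66.5856 = 17.3123 J

17.3123 J


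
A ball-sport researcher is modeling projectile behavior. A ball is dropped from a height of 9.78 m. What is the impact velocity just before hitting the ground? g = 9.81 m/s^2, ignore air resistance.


v = sqrt(2 * g * h)
v = sqrt(2 * 9.81 * 9.78)
v = sqrt(191.8836) = 13.8522 m/s

13.8522 m/s


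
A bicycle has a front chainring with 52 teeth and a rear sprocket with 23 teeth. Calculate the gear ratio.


GR = front_teeth / rear_teeth
GR = 52 / 23
GR = 2.2609

2.2609


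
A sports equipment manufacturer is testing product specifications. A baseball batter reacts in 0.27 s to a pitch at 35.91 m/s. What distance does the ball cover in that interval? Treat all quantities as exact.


d = v * t
d = 35.91 * 0.27
d = 9.6957 m

9.6957 m


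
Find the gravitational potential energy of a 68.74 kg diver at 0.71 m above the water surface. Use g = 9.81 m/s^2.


PE = m * g * h
PE = 68.74 * 9.81 * 0.71
PE = 674.3394 * 0.71 = 478.781 J

478.781 J


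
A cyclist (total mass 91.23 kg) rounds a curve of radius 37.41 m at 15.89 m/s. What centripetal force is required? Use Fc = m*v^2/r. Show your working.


Fc = m * v^2 / r
v^2 = 15.89^2 = 252.4921
Fc = 91.23 * 252.4921 / 37.41
Fc = 23034.8543 / 37.41 = 615.7406 N

615.7406 N


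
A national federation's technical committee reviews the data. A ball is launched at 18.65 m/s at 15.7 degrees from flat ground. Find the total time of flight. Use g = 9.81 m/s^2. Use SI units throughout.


T = 2*v*sin(theta)/g
sin(theta) = sin(15.7 deg) = 0.2706
T = 2*18.65*0.2706 / 9.81
T = 10.0934 / 9.81 = 1.0289 s

1.0289 s


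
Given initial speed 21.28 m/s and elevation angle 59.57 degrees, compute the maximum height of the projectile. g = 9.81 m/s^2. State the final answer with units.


H = (v*sin(theta))^2 / (2*g)
vy = v*sin(theta) = 21.28 * sin(59.57 deg) = 18.3487 m/s
H = vy^2 / (2*g) = 336.673 / (2*9.81)
H = 336.673 / 19.62 = 17.1597 m

17.1597 m


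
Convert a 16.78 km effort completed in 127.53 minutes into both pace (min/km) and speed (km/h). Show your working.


Pace = time / distance = 127.53 min / 16.78 km = 7.6001 min/km
Speed = distance / time_in_hours = 16.78 / 2.1255 hr
Speed = 7.8946 km/h

7.6001 min/km, 7.8946 km/h


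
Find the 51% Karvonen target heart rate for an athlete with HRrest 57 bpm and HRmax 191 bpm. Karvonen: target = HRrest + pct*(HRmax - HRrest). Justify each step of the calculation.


Target = HRrest + pct*(HRmax - HRrest)
Heart rate reserve = HRmax - HRrest = 191 - 57 = 134 bpm
Fraction = 51% = 0.51
Target = 57 + 0.51 * 134
Target = 57 + 68.34 = 125.34 bpm

125.34 bpm


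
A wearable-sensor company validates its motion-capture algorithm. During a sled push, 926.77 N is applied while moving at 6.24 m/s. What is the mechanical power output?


P = F * v
P = 926.77 * 6.24
P = 5783.0448 W

5783.0448 W


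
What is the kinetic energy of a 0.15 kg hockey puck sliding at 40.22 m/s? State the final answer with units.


KE = 0.5 * m * v^2
KE = 0.5 * 0.15 * 40.22^2
KE = 0.5 * 0.15 * 1617.6484 = 121.3236 J

121.3236 J


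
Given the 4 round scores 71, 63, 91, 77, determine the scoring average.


Average = sum / n
Sum = 302
Average = 302 / 4 = 75.5

75.5


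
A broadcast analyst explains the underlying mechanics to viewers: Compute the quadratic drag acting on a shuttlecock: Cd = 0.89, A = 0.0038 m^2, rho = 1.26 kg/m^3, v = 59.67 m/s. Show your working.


Fd = 0.5 * Cd * rho * A * v^2
Fd = 0.5 * 0.89 * 1.26 * 0.0038 * 59.67^2
v^2 = 3560.5089
Fd = 0.5 * 0.89 * 1.26 * 0.0038 * 3560.5089 = 7.5862 N

7.5862 N


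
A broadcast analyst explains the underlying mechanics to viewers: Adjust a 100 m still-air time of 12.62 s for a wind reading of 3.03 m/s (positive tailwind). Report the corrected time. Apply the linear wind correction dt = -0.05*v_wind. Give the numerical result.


dt = -0.05 * v_wind = -0.05 * 3.03 = -0.1515 s
t_corrected = t_still + dt = 12.62 + (-0.1515)
t_corrected = 12.4685 s

12.4685 s


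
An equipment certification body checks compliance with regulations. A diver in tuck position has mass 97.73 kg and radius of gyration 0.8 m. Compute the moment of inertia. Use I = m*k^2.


I = m * k^2
I = 97.73 * 0.8^2
I = 97.73 * 0.64 = 62.5472 kg*m^2

62.5472 kg*m^2
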